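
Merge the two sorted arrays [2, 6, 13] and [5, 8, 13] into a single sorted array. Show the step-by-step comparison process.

Merging process:

Compare 2 vs 5: take 2 from left. Merged: [2]
Compare 6 vs 5: take 5 from right. Merged: [2, 5]
Compare 6 vs 8: take 6 from left. Merged: [2, 5, 6]
Compare 13 vs 8: take 8 from right. Merged: [2, 5, 6, 8]
Compare 13 vs 13: take 13 from left. Merged: [2, 5, 6, 8, 13]
Append remaining from right: [13]. Merged: [2, 5, 6, 8, 13, 13]

Final merged array: [2, 5, 6, 8, 13, 13]
Total comparisons: 5

The merged array is [2, 5, 6, 8, 13, 13], requiring 5 comparisons. The merge step runs in O(n) time where n is the total number of elements.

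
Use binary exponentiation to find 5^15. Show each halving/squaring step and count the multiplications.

Computing 5^15 by squaring (build up from 5^1; each line after the first costs one multiplication):

5^1 = 5
5^2 = (5^1)^2 = 5^2 = 25
5^3 = 5 * 5^2 = 5 * 25 = 125
5^6 = (5^3)^2 = 125^2 = 15625
5^7 = 5 * 5^6 = 5 * 15625 = 78125
5^14 = (5^7)^2 = 78125^2 = 6103515625
5^15 = 5 * 5^14 = 5 * 6103515625 = 30517578125

Result: 30517578125
Multiplications needed: 6 (6 lines after 5^1)

5^15 = 30517578125. Using exponentiation by squaring, this requires 6 multiplications. The key idea: if the exponent is even, square the half-power; if odd, multiply by the base once.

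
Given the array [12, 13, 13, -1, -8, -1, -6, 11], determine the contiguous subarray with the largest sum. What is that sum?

Using Kadane's algorithm on [12, 13, 13, -1, -8, -1, -6, 11]:

Scanning through the array:
Position 1 (value 13): max_ending_here = 25, max_so_far = 25
Position 2 (value 13): max_ending_here = 38, max_so_far = 38
Position 3 (value -1): max_ending_here = 37, max_so_far = 38
Position 4 (value -8): max_ending_here = 29, max_so_far = 38
Position 5 (value -1): max_ending_here = 28, max_so_far = 38
Position 6 (value -6): max_ending_here = 22, max_so_far = 38
Position 7 (value 11): max_ending_here = 33, max_so_far = 38

Maximum subarray: [12, 13, 13]
Maximum sum: 38

The maximum subarray is [12, 13, 13] with sum 38. This subarray runs from index 0 to index 2.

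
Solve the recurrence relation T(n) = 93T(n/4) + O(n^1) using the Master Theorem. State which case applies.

Master Theorem for T(n) = 93T(n/4) + O(n^1):

a = 93, b = 4, c = 1
log_b(a) = log_4(93) = 3.2696

Case 1: c = 1 < log_4(93) = 3.2696
T(n) = O(n^(log_4 93))

For T(n) = 93T(n/4) + O(n^1): log_4(93) = 3.2696. This is Case 1 of the Master Theorem (c < log_b(a), work dominated by leaves), giving O(n^(log_4 93)).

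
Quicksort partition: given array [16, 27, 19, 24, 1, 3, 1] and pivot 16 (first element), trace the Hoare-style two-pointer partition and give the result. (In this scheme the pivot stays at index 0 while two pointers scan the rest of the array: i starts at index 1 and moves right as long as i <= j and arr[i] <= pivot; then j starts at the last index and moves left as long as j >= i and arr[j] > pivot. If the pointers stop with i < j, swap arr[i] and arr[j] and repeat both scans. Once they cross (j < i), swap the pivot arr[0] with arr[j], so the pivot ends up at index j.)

Hoare-style two-pointer partition with pivot = 16:

Initial array: [16, 27, 19, 24, 1, 3, 1]

Pointers start at i = 1, j = 6.
i stops at index 1 (arr[1]=27 > 16), j stops at index 6 (arr[6]=1 <= 16): swap arr[1] and arr[6], array becomes [16, 1, 19, 24, 1, 3, 27]
i stops at index 2 (arr[2]=19 > 16), j stops at index 5 (arr[5]=3 <= 16): swap arr[2] and arr[5], array becomes [16, 1, 3, 24, 1, 19, 27]
i stops at index 3 (arr[3]=24 > 16), j stops at index 4 (arr[4]=1 <= 16): swap arr[3] and arr[4], array becomes [16, 1, 3, 1, 24, 19, 27]
i ends at 4, j ends at 3: the pointers have crossed (j < i), so scanning stops.

Swap pivot arr[0] with arr[3] to place pivot at position 3: [1, 1, 3, 16, 24, 19, 27]
Pivot position: 3

After partitioning with pivot 16, the array becomes [1, 1, 3, 16, 24, 19, 27]. The pivot is placed at index 3. All elements to the left of the pivot are <= 16, and all elements to the right are > 16.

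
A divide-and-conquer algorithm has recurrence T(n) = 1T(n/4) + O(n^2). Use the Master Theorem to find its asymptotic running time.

Master Theorem for T(n) = 1T(n/4) + O(n^2):

a = 1, b = 4, c = 2
log_b(a) = log_4(1) = 0.0000

Case 3: c = 2 > log_4(1) = 0.0000
T(n) = O(n^2) = O(n^2)

For T(n) = 1T(n/4) + O(n^2): log_4(1) = 0.0000. This is Case 3 of the Master Theorem (c > log_b(a), work dominated by root), giving O(n^2).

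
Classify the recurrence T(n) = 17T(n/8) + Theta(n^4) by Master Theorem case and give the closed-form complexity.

Master Theorem for T(n) = 17T(n/8) + O(n^4):

a = 17, b = 8, c = 4
log_b(a) = log_8(17) = 1.3625

Case 3: c = 4 > log_8(17) = 1.3625
T(n) = O(n^4) = O(n^4)

For T(n) = 17T(n/8) + O(n^4): log_8(17) = 1.3625. This is Case 3 of the Master Theorem (c > log_b(a), work dominated by root), giving O(n^4).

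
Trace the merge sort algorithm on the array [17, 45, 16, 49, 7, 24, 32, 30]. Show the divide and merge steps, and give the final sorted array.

Merge sort trace:

Split: [17, 45, 16, 49, 7, 24, 32, 30] -> [17, 45, 16, 49] and [7, 24, 32, 30]
  Split: [17, 45, 16, 49] -> [17, 45] and [16, 49]
    Split: [17, 45] -> [17] and [45]
    Merge: [17] + [45] -> [17, 45]
    Split: [16, 49] -> [16] and [49]
    Merge: [16] + [49] -> [16, 49]
  Merge: [17, 45] + [16, 49] -> [16, 17, 45, 49]
  Split: [7, 24, 32, 30] -> [7, 24] and [32, 30]
    Split: [7, 24] -> [7] and [24]
    Merge: [7] + [24] -> [7, 24]
    Split: [32, 30] -> [32] and [30]
    Merge: [32] + [30] -> [30, 32]
  Merge: [7, 24] + [30, 32] -> [7, 24, 30, 32]
Merge: [16, 17, 45, 49] + [7, 24, 30, 32] -> [7, 16, 17, 24, 30, 32, 45, 49]

Final sorted array: [7, 16, 17, 24, 30, 32, 45, 49]

The merge sort proceeds by recursively splitting the array and merging sorted halves.
After all merges, the sorted array is [7, 16, 17, 24, 30, 32, 45, 49].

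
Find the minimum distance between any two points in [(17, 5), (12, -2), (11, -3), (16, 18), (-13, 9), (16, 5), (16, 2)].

Computing all pairwise distances among 7 points:

d((17, 5), (12, -2)) = 8.6023
d((17, 5), (11, -3)) = 10.0
d((17, 5), (16, 18)) = 13.0384
d((17, 5), (-13, 9)) = 30.2655
d((17, 5), (16, 5)) = 1.0 <-- minimum
d((17, 5), (16, 2)) = 3.1623
d((12, -2), (11, -3)) = 1.4142
d((12, -2), (16, 18)) = 20.3961
d((12, -2), (-13, 9)) = 27.313
d((12, -2), (16, 5)) = 8.0623
d((12, -2), (16, 2)) = 5.6569
d((11, -3), (16, 18)) = 21.587
d((11, -3), (-13, 9)) = 26.8328
d((11, -3), (16, 5)) = 9.434
d((11, -3), (16, 2)) = 7.0711
d((16, 18), (-13, 9)) = 30.3645
d((16, 18), (16, 5)) = 13.0
d((16, 18), (16, 2)) = 16.0
d((-13, 9), (16, 5)) = 29.2746
d((-13, 9), (16, 2)) = 29.8329
d((16, 5), (16, 2)) = 3.0

Closest pair: (17, 5) and (16, 5) with distance 1.0

The closest pair is (17, 5) and (16, 5) with Euclidean distance 1.0. For 7 points, brute-force pairwise comparison is shown above. For large n, the divide-and-conquer algorithm (sort by x, recurse on halves, check the dividing strip) achieves O(n log n).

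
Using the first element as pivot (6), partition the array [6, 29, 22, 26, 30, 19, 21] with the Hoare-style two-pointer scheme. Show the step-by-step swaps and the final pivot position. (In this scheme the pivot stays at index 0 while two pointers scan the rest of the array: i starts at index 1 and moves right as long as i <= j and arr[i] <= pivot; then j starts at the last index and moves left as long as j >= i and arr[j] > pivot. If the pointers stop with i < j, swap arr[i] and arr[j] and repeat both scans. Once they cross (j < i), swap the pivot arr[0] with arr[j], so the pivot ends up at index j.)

Hoare-style two-pointer partition with pivot = 6:

Initial array: [6, 29, 22, 26, 30, 19, 21]

Pointers start at i = 1, j = 6.
i ends at 1, j ends at 0: the pointers have crossed (j < i), so scanning stops.

j = 0, so swapping arr[0] with arr[j] leaves the pivot at position 0: [6, 29, 22, 26, 30, 19, 21]
Pivot position: 0

After partitioning with pivot 6, the array becomes [6, 29, 22, 26, 30, 19, 21]. The pivot is placed at index 0. All elements to the left of the pivot are <= 6, and all elements to the right are > 6.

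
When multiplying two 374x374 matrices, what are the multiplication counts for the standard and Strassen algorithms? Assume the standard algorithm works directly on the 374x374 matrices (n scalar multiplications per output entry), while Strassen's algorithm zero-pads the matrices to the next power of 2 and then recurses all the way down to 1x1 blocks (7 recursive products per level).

Matrix multiplication for 374x374 matrices:

Strassen's algorithm requires power-of-2 dimensions. Pad 374x374 to 512x512 (next power of 2).

Standard algorithm: 374^3 = 52313624 multiplications
Strassen's algorithm: 7^(log2(512)) = 7^9 = 40353607 multiplications
Savings: 52313624 - 40353607 = 11960017 multiplications

Standard: 52313624 multiplications (374^3). Strassen: 40353607 multiplications (7^9, after padding to 512x512). Strassen reduces 8 recursive multiplications to 7 at each level.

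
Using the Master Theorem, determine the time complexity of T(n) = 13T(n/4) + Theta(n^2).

Master Theorem for T(n) = 13T(n/4) + O(n^2):

a = 13, b = 4, c = 2
log_b(a) = log_4(13) = 1.8502

Case 3: c = 2 > log_4(13) = 1.8502
T(n) = O(n^2) = O(n^2)

For T(n) = 13T(n/4) + O(n^2): log_4(13) = 1.8502. This is Case 3 of the Master Theorem (c > log_b(a), work dominated by root), giving O(n^2).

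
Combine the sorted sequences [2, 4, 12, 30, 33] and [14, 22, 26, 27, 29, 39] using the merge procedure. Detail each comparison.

Merging process:

Compare 2 vs 14: take 2 from left. Merged: [2]
Compare 4 vs 14: take 4 from left. Merged: [2, 4]
Compare 12 vs 14: take 12 from left. Merged: [2, 4, 12]
Compare 30 vs 14: take 14 from right. Merged: [2, 4, 12, 14]
Compare 30 vs 22: take 22 from right. Merged: [2, 4, 12, 14, 22]
Compare 30 vs 26: take 26 from right. Merged: [2, 4, 12, 14, 22, 26]
Compare 30 vs 27: take 27 from right. Merged: [2, 4, 12, 14, 22, 26, 27]
Compare 30 vs 29: take 29 from right. Merged: [2, 4, 12, 14, 22, 26, 27, 29]
Compare 30 vs 39: take 30 from left. Merged: [2, 4, 12, 14, 22, 26, 27, 29, 30]
Compare 33 vs 39: take 33 from left. Merged: [2, 4, 12, 14, 22, 26, 27, 29, 30, 33]
Append remaining from right: [39]. Merged: [2, 4, 12, 14, 22, 26, 27, 29, 30, 33, 39]

Final merged array: [2, 4, 12, 14, 22, 26, 27, 29, 30, 33, 39]
Total comparisons: 10

The merged array is [2, 4, 12, 14, 22, 26, 27, 29, 30, 33, 39], requiring 10 comparisons. The merge step runs in O(n) time where n is the total number of elements.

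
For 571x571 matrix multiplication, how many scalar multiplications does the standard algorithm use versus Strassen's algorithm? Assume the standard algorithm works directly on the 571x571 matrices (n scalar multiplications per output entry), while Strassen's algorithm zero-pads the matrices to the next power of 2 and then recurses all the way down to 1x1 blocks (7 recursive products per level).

Matrix multiplication for 571x571 matrices:

Strassen's algorithm requires power-of-2 dimensions. Pad 571x571 to 1024x1024 (next power of 2).

Standard algorithm: 571^3 = 186169411 multiplications
Strassen's algorithm: 7^(log2(1024)) = 7^10 = 282475249 multiplications
Difference: 186169411 - 282475249 = -96305838 (Strassen uses MORE here due to padding overhead — for small or just-over-power-of-2 n, padding can outweigh the per-level savings)

Standard: 186169411 multiplications (571^3). Strassen: 282475249 multiplications (7^10, after padding to 1024x1024). Strassen reduces 8 recursive multiplications to 7 at each level.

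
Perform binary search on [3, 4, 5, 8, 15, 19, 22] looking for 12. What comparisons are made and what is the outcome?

Binary search for 12 in [3, 4, 5, 8, 15, 19, 22]:

lo=0, hi=6, mid=3, arr[mid]=8 -> 8 < 12, search right half
lo=4, hi=6, mid=5, arr[mid]=19 -> 19 > 12, search left half
lo=4, hi=4, mid=4, arr[mid]=15 -> 15 > 12, search left half
lo=4 > hi=3, target 12 not found

Binary search determines that 12 is not in the array after 3 comparisons. The search space was exhausted without finding the target.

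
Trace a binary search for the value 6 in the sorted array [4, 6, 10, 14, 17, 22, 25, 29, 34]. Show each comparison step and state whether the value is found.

Binary search for 6 in [4, 6, 10, 14, 17, 22, 25, 29, 34]:

lo=0, hi=8, mid=4, arr[mid]=17 -> 17 > 6, search left half
lo=0, hi=3, mid=1, arr[mid]=6 -> Found target at index 1!

Binary search finds 6 at index 1 after 2 comparisons. The search repeatedly halves the search space by comparing with the middle element.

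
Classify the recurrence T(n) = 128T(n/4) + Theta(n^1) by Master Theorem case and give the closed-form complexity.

Master Theorem for T(n) = 128T(n/4) + O(n^1):

a = 128, b = 4, c = 1
log_b(a) = log_4(128) = 3.5000

Case 1: c = 1 < log_4(128) = 3.5000
T(n) = O(n^(log_4 128))

For T(n) = 128T(n/4) + O(n^1): log_4(128) = 3.5000. This is Case 1 of the Master Theorem (c < log_b(a), work dominated by leaves), giving O(n^(log_4 128)).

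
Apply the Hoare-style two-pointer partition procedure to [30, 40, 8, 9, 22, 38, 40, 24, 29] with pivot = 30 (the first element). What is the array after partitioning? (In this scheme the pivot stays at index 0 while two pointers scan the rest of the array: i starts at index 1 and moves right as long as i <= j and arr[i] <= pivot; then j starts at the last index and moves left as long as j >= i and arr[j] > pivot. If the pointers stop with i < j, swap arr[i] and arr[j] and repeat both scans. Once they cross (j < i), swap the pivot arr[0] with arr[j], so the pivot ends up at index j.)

Hoare-style two-pointer partition with pivot = 30:

Initial array: [30, 40, 8, 9, 22, 38, 40, 24, 29]

Pointers start at i = 1, j = 8.
i stops at index 1 (arr[1]=40 > 30), j stops at index 8 (arr[8]=29 <= 30): swap arr[1] and arr[8], array becomes [30, 29, 8, 9, 22, 38, 40, 24, 40]
i stops at index 5 (arr[5]=38 > 30), j stops at index 7 (arr[7]=24 <= 30): swap arr[5] and arr[7], array becomes [30, 29, 8, 9, 22, 24, 40, 38, 40]
i ends at 6, j ends at 5: the pointers have crossed (j < i), so scanning stops.

Swap pivot arr[0] with arr[5] to place pivot at position 5: [24, 29, 8, 9, 22, 30, 40, 38, 40]
Pivot position: 5

After partitioning with pivot 30, the array becomes [24, 29, 8, 9, 22, 30, 40, 38, 40]. The pivot is placed at index 5. All elements to the left of the pivot are <= 30, and all elements to the right are > 30.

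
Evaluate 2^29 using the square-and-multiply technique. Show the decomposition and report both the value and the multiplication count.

Computing 2^29 by squaring (build up from 2^1; each line after the first costs one multiplication):

2^1 = 2
2^2 = (2^1)^2 = 2^2 = 4
2^3 = 2 * 2^2 = 2 * 4 = 8
2^6 = (2^3)^2 = 8^2 = 64
2^7 = 2 * 2^6 = 2 * 64 = 128
2^14 = (2^7)^2 = 128^2 = 16384
2^28 = (2^14)^2 = 16384^2 = 268435456
2^29 = 2 * 2^28 = 2 * 268435456 = 536870912

Result: 536870912
Multiplications needed: 7 (7 lines after 2^1)

2^29 = 536870912. Using exponentiation by squaring, this requires 7 multiplications. The key idea: if the exponent is even, square the half-power; if odd, multiply by the base once.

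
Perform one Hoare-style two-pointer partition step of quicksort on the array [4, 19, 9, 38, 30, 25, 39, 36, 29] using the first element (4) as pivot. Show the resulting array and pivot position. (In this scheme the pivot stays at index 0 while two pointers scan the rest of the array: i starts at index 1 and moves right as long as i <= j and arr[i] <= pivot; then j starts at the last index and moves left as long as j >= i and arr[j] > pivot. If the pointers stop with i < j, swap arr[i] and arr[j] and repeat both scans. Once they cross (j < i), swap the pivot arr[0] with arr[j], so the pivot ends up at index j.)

Hoare-style two-pointer partition with pivot = 4:

Initial array: [4, 19, 9, 38, 30, 25, 39, 36, 29]

Pointers start at i = 1, j = 8.
i ends at 1, j ends at 0: the pointers have crossed (j < i), so scanning stops.

j = 0, so swapping arr[0] with arr[j] leaves the pivot at position 0: [4, 19, 9, 38, 30, 25, 39, 36, 29]
Pivot position: 0

After partitioning with pivot 4, the array becomes [4, 19, 9, 38, 30, 25, 39, 36, 29]. The pivot is placed at index 0. All elements to the left of the pivot are <= 4, and all elements to the right are > 4.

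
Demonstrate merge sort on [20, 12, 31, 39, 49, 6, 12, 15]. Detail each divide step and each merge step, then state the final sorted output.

Merge sort trace:

Split: [20, 12, 31, 39, 49, 6, 12, 15] -> [20, 12, 31, 39] and [49, 6, 12, 15]
  Split: [20, 12, 31, 39] -> [20, 12] and [31, 39]
    Split: [20, 12] -> [20] and [12]
    Merge: [20] + [12] -> [12, 20]
    Split: [31, 39] -> [31] and [39]
    Merge: [31] + [39] -> [31, 39]
  Merge: [12, 20] + [31, 39] -> [12, 20, 31, 39]
  Split: [49, 6, 12, 15] -> [49, 6] and [12, 15]
    Split: [49, 6] -> [49] and [6]
    Merge: [49] + [6] -> [6, 49]
    Split: [12, 15] -> [12] and [15]
    Merge: [12] + [15] -> [12, 15]
  Merge: [6, 49] + [12, 15] -> [6, 12, 15, 49]
Merge: [12, 20, 31, 39] + [6, 12, 15, 49] -> [6, 12, 12, 15, 20, 31, 39, 49]

Final sorted array: [6, 12, 12, 15, 20, 31, 39, 49]

The merge sort proceeds by recursively splitting the array and merging sorted halves.
After all merges, the sorted array is [6, 12, 12, 15, 20, 31, 39, 49].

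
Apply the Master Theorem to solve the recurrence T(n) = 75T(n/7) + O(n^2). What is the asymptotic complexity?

Master Theorem for T(n) = 75T(n/7) + O(n^2):

a = 75, b = 7, c = 2
log_b(a) = log_7(75) = 2.2187

Case 1: c = 2 < log_7(75) = 2.2187
T(n) = O(n^(log_7 75))

For T(n) = 75T(n/7) + O(n^2): log_7(75) = 2.2187. This is Case 1 of the Master Theorem (c < log_b(a), work dominated by leaves), giving O(n^(log_7 75)).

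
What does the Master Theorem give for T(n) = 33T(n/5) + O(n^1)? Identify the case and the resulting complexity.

Master Theorem for T(n) = 33T(n/5) + O(n^1):

a = 33, b = 5, c = 1
log_b(a) = log_5(33) = 2.1725

Case 1: c = 1 < log_5(33) = 2.1725
T(n) = O(n^(log_5 33))

For T(n) = 33T(n/5) + O(n^1): log_5(33) = 2.1725. This is Case 1 of the Master Theorem (c < log_b(a), work dominated by leaves), giving O(n^(log_5 33)).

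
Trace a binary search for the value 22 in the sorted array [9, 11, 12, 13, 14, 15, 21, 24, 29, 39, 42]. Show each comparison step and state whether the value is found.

Binary search for 22 in [9, 11, 12, 13, 14, 15, 21, 24, 29, 39, 42]:

lo=0, hi=10, mid=5, arr[mid]=15 -> 15 < 22, search right half
lo=6, hi=10, mid=8, arr[mid]=29 -> 29 > 22, search left half
lo=6, hi=7, mid=6, arr[mid]=21 -> 21 < 22, search right half
lo=7, hi=7, mid=7, arr[mid]=24 -> 24 > 22, search left half
lo=7 > hi=6, target 22 not found

Binary search determines that 22 is not in the array after 4 comparisons. The search space was exhausted without finding the target.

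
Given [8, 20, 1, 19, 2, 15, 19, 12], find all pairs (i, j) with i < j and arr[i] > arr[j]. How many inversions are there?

Finding inversions in [8, 20, 1, 19, 2, 15, 19, 12]:

(0, 2): arr[0]=8 > arr[2]=1
(0, 4): arr[0]=8 > arr[4]=2
(1, 2): arr[1]=20 > arr[2]=1
(1, 3): arr[1]=20 > arr[3]=19
(1, 4): arr[1]=20 > arr[4]=2
(1, 5): arr[1]=20 > arr[5]=15
(1, 6): arr[1]=20 > arr[6]=19
(1, 7): arr[1]=20 > arr[7]=12
(3, 4): arr[3]=19 > arr[4]=2
(3, 5): arr[3]=19 > arr[5]=15
(3, 7): arr[3]=19 > arr[7]=12
(5, 7): arr[5]=15 > arr[7]=12
(6, 7): arr[6]=19 > arr[7]=12

Total inversions: 13

The array has 13 inversion(s): (0,2), (0,4), (1,2), (1,3), (1,4), (1,5), (1,6), (1,7), (3,4), (3,5), (3,7), (5,7), (6,7). Each pair (i,j) satisfies i < j and arr[i] > arr[j].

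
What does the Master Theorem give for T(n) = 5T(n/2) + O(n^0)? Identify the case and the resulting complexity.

Master Theorem for T(n) = 5T(n/2) + O(n^0):

a = 5, b = 2, c = 0
log_b(a) = log_2(5) = 2.3219

Case 1: c = 0 < log_2(5) = 2.3219
T(n) = O(n^(log_2 5))

For T(n) = 5T(n/2) + O(n^0): log_2(5) = 2.3219. This is Case 1 of the Master Theorem (c < log_b(a), work dominated by leaves), giving O(n^(log_2 5)).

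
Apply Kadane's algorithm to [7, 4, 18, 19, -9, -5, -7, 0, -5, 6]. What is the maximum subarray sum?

Using Kadane's algorithm on [7, 4, 18, 19, -9, -5, -7, 0, -5, 6]:

Scanning through the array:
Position 1 (value 4): max_ending_here = 11, max_so_far = 11
Position 2 (value 18): max_ending_here = 29, max_so_far = 29
Position 3 (value 19): max_ending_here = 48, max_so_far = 48
Position 4 (value -9): max_ending_here = 39, max_so_far = 48
Position 5 (value -5): max_ending_here = 34, max_so_far = 48
Position 6 (value -7): max_ending_here = 27, max_so_far = 48
Position 7 (value 0): max_ending_here = 27, max_so_far = 48
Position 8 (value -5): max_ending_here = 22, max_so_far = 48
Position 9 (value 6): max_ending_here = 28, max_so_far = 48

Maximum subarray: [7, 4, 18, 19]
Maximum sum: 48

The maximum subarray is [7, 4, 18, 19] with sum 48. This subarray runs from index 0 to index 3.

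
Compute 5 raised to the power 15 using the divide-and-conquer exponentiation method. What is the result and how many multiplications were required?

Computing 5^15 by squaring (build up from 5^1; each line after the first costs one multiplication):

5^1 = 5
5^2 = (5^1)^2 = 5^2 = 25
5^3 = 5 * 5^2 = 5 * 25 = 125
5^6 = (5^3)^2 = 125^2 = 15625
5^7 = 5 * 5^6 = 5 * 15625 = 78125
5^14 = (5^7)^2 = 78125^2 = 6103515625
5^15 = 5 * 5^14 = 5 * 6103515625 = 30517578125

Result: 30517578125
Multiplications needed: 6 (6 lines after 5^1)

5^15 = 30517578125. Using exponentiation by squaring, this requires 6 multiplications. The key idea: if the exponent is even, square the half-power; if odd, multiply by the base once.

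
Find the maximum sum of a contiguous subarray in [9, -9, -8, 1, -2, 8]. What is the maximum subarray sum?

Using Kadane's algorithm on [9, -9, -8, 1, -2, 8]:

Scanning through the array:
Position 1 (value -9): max_ending_here = 0, max_so_far = 9
Position 2 (value -8): max_ending_here = -8, max_so_far = 9
Position 3 (value 1): max_ending_here = 1, max_so_far = 9
Position 4 (value -2): max_ending_here = -1, max_so_far = 9
Position 5 (value 8): max_ending_here = 8, max_so_far = 9

Maximum subarray: [9]
Maximum sum: 9

The maximum subarray is [9] with sum 9. This subarray runs from index 0 to index 0.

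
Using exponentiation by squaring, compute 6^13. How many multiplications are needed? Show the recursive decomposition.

Computing 6^13 by squaring (build up from 6^1; each line after the first costs one multiplication):

6^1 = 6
6^2 = (6^1)^2 = 6^2 = 36
6^3 = 6 * 6^2 = 6 * 36 = 216
6^6 = (6^3)^2 = 216^2 = 46656
6^12 = (6^6)^2 = 46656^2 = 2176782336
6^13 = 6 * 6^12 = 6 * 2176782336 = 13060694016

Result: 13060694016
Multiplications needed: 5 (5 lines after 6^1)

6^13 = 13060694016. Using exponentiation by squaring, this requires 5 multiplications. The key idea: if the exponent is even, square the half-power; if odd, multiply by the base once.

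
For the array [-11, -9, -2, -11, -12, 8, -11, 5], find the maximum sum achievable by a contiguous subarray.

Using Kadane's algorithm on [-11, -9, -2, -11, -12, 8, -11, 5]:

Scanning through the array:
Position 1 (value -9): max_ending_here = -9, max_so_far = -9
Position 2 (value -2): max_ending_here = -2, max_so_far = -2
Position 3 (value -11): max_ending_here = -11, max_so_far = -2
Position 4 (value -12): max_ending_here = -12, max_so_far = -2
Position 5 (value 8): max_ending_here = 8, max_so_far = 8
Position 6 (value -11): max_ending_here = -3, max_so_far = 8
Position 7 (value 5): max_ending_here = 5, max_so_far = 8

Maximum subarray: [8]
Maximum sum: 8

The maximum subarray is [8] with sum 8. This subarray runs from index 5 to index 5.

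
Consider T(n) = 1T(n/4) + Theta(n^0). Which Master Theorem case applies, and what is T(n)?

Master Theorem for T(n) = 1T(n/4) + O(n^0):

a = 1, b = 4, c = 0
log_b(a) = log_4(1) = 0.0000

Case 2: c = 0 = log_4(1) = 0.0000
T(n) = O(n^0 log n) = O(log n)

For T(n) = 1T(n/4) + O(n^0): log_4(1) = 0.0000. This is Case 2 of the Master Theorem (c = log_b(a), equal work at all levels), giving O(log n).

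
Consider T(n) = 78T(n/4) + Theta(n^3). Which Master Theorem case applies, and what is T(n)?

Master Theorem for T(n) = 78T(n/4) + O(n^3):

a = 78, b = 4, c = 3
log_b(a) = log_4(78) = 3.1427

Case 1: c = 3 < log_4(78) = 3.1427
T(n) = O(n^(log_4 78))

For T(n) = 78T(n/4) + O(n^3): log_4(78) = 3.1427. This is Case 1 of the Master Theorem (c < log_b(a), work dominated by leaves), giving O(n^(log_4 78)).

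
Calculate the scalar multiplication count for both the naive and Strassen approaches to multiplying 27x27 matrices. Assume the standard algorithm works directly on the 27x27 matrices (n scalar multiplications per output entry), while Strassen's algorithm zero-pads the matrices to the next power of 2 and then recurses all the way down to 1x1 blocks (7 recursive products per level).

Matrix multiplication for 27x27 matrices:

Strassen's algorithm requires power-of-2 dimensions. Pad 27x27 to 32x32 (next power of 2).

Standard algorithm: 27^3 = 19683 multiplications
Strassen's algorithm: 7^(log2(32)) = 7^5 = 16807 multiplications
Savings: 19683 - 16807 = 2876 multiplications

Standard: 19683 multiplications (27^3). Strassen: 16807 multiplications (7^5, after padding to 32x32). Strassen reduces 8 recursive multiplications to 7 at each level.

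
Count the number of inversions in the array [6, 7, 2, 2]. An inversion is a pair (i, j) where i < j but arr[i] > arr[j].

Finding inversions in [6, 7, 2, 2]:

(0, 2): arr[0]=6 > arr[2]=2
(0, 3): arr[0]=6 > arr[3]=2
(1, 2): arr[1]=7 > arr[2]=2
(1, 3): arr[1]=7 > arr[3]=2

Total inversions: 4

The array has 4 inversion(s): (0,2), (0,3), (1,2), (1,3). Each pair (i,j) satisfies i < j and arr[i] > arr[j].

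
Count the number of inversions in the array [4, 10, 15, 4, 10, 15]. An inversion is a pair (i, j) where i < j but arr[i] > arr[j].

Finding inversions in [4, 10, 15, 4, 10, 15]:

(1, 3): arr[1]=10 > arr[3]=4
(2, 3): arr[2]=15 > arr[3]=4
(2, 4): arr[2]=15 > arr[4]=10

Total inversions: 3

The array has 3 inversion(s): (1,3), (2,3), (2,4). Each pair (i,j) satisfies i < j and arr[i] > arr[j].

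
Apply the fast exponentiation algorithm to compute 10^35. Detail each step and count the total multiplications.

Computing 10^35 by squaring (build up from 10^1; each line after the first costs one multiplication):

10^1 = 10
10^2 = (10^1)^2 = 10^2 = 100
10^4 = (10^2)^2 = 100^2 = 10000
10^8 = (10^4)^2 = 10000^2 = 100000000
10^16 = (10^8)^2 = 100000000^2 = 10000000000000000
10^17 = 10 * 10^16 = 10 * 10000000000000000 = 100000000000000000
10^34 = (10^17)^2 = 100000000000000000^2 = 10000000000000000000000000000000000
10^35 = 10 * 10^34 = 10 * 10000000000000000000000000000000000 = 100000000000000000000000000000000000

Result: 100000000000000000000000000000000000
Multiplications needed: 7 (7 lines after 10^1)

10^35 = 100000000000000000000000000000000000. Using exponentiation by squaring, this requires 7 multiplications. The key idea: if the exponent is even, square the half-power; if odd, multiply by the base once.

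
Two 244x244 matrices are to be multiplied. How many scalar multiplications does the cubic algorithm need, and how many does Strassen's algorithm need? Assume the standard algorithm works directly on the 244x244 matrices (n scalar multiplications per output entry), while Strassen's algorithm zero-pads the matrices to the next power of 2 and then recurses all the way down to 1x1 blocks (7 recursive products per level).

Matrix multiplication for 244x244 matrices:

Strassen's algorithm requires power-of-2 dimensions. Pad 244x244 to 256x256 (next power of 2).

Standard algorithm: 244^3 = 14526784 multiplications
Strassen's algorithm: 7^(log2(256)) = 7^8 = 5764801 multiplications
Savings: 14526784 - 5764801 = 8761983 multiplications

Standard: 14526784 multiplications (244^3). Strassen: 5764801 multiplications (7^8, after padding to 256x256). Strassen reduces 8 recursive multiplications to 7 at each level.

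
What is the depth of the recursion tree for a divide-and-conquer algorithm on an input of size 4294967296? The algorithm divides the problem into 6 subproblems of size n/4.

For divide and conquer with division factor 4:

Problem sizes at each level:
Level 0: 4294967296
Level 1: 1073741824
Level 2: 268435456
Level 3: 67108864
Level 4: 16777216
Level 5: 4194304
Level 6: 1048576
Level 7: 262144
Level 8: 65536
Level 9: 16384
Level 10: 4096
Level 11: 1024
Level 12: 256
Level 13: 64
Level 14: 16
Level 15: 4
Level 16: 1

The root is level 0 and the size-1 base case is level 16 (the tree spans levels 0 through 16, i.e. 17 levels counting the root), so the depth is the number of divisions: log_4(4294967296) = 16

The recursion tree depth is log_4(4294967296) = 16. At each level, the problem size is divided by 4, so it takes 16 divisions to reduce to a base case of size 1. The algorithm makes 6 recursive calls at each level.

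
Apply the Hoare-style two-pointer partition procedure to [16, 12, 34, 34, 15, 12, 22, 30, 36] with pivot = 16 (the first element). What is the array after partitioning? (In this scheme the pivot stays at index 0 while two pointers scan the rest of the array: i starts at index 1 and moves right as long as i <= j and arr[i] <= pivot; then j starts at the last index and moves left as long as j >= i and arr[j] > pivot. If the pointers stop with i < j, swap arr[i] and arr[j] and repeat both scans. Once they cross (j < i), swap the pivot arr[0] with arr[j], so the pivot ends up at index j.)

Hoare-style two-pointer partition with pivot = 16:

Initial array: [16, 12, 34, 34, 15, 12, 22, 30, 36]

Pointers start at i = 1, j = 8.
i stops at index 2 (arr[2]=34 > 16), j stops at index 5 (arr[5]=12 <= 16): swap arr[2] and arr[5], array becomes [16, 12, 12, 34, 15, 34, 22, 30, 36]
i stops at index 3 (arr[3]=34 > 16), j stops at index 4 (arr[4]=15 <= 16): swap arr[3] and arr[4], array becomes [16, 12, 12, 15, 34, 34, 22, 30, 36]
i ends at 4, j ends at 3: the pointers have crossed (j < i), so scanning stops.

Swap pivot arr[0] with arr[3] to place pivot at position 3: [15, 12, 12, 16, 34, 34, 22, 30, 36]
Pivot position: 3

After partitioning with pivot 16, the array becomes [15, 12, 12, 16, 34, 34, 22, 30, 36]. The pivot is placed at index 3. All elements to the left of the pivot are <= 16, and all elements to the right are > 16.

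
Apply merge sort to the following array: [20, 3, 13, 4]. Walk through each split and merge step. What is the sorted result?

Merge sort trace:

Split: [20, 3, 13, 4] -> [20, 3] and [13, 4]
  Split: [20, 3] -> [20] and [3]
  Merge: [20] + [3] -> [3, 20]
  Split: [13, 4] -> [13] and [4]
  Merge: [13] + [4] -> [4, 13]
Merge: [3, 20] + [4, 13] -> [3, 4, 13, 20]

Final sorted array: [3, 4, 13, 20]

The merge sort proceeds by recursively splitting the array and merging sorted halves.
After all merges, the sorted array is [3, 4, 13, 20].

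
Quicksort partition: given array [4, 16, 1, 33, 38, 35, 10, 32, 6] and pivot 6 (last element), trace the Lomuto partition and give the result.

Lomuto partition with pivot = 6:

Initial array: [4, 16, 1, 33, 38, 35, 10, 32, 6]

arr[0]=4 <= 6: swap with position 0, array becomes [4, 16, 1, 33, 38, 35, 10, 32, 6]
arr[1]=16 > 6: no swap
arr[2]=1 <= 6: swap with position 1, array becomes [4, 1, 16, 33, 38, 35, 10, 32, 6]
arr[3]=33 > 6: no swap
arr[4]=38 > 6: no swap
arr[5]=35 > 6: no swap
arr[6]=10 > 6: no swap
arr[7]=32 > 6: no swap

Place pivot at position 2: [4, 1, 6, 33, 38, 35, 10, 32, 16]
Pivot position: 2

After partitioning with pivot 6, the array becomes [4, 1, 6, 33, 38, 35, 10, 32, 16]. The pivot is placed at index 2. All elements to the left of the pivot are <= 6, and all elements to the right are > 6.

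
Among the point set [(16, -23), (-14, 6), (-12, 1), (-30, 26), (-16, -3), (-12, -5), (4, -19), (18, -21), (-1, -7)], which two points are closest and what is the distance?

Computing all pairwise distances among 9 points:

d((16, -23), (-14, 6)) = 41.7253
d((16, -23), (-12, 1)) = 36.8782
d((16, -23), (-30, 26)) = 67.2086
d((16, -23), (-16, -3)) = 37.7359
d((16, -23), (-12, -5)) = 33.2866
d((16, -23), (4, -19)) = 12.6491
d((16, -23), (18, -21)) = 2.8284 <-- minimum
d((16, -23), (-1, -7)) = 23.3452
d((-14, 6), (-12, 1)) = 5.3852
d((-14, 6), (-30, 26)) = 25.6125
d((-14, 6), (-16, -3)) = 9.2195
d((-14, 6), (-12, -5)) = 11.1803
d((-14, 6), (4, -19)) = 30.8058
d((-14, 6), (18, -21)) = 41.8688
d((-14, 6), (-1, -7)) = 18.3848
d((-12, 1), (-30, 26)) = 30.8058
d((-12, 1), (-16, -3)) = 5.6569
d((-12, 1), (-12, -5)) = 6.0
d((-12, 1), (4, -19)) = 25.6125
d((-12, 1), (18, -21)) = 37.2022
d((-12, 1), (-1, -7)) = 13.6015
d((-30, 26), (-16, -3)) = 32.2025
d((-30, 26), (-12, -5)) = 35.8469
d((-30, 26), (4, -19)) = 56.4004
d((-30, 26), (18, -21)) = 67.1789
d((-30, 26), (-1, -7)) = 43.9318
d((-16, -3), (-12, -5)) = 4.4721
d((-16, -3), (4, -19)) = 25.6125
d((-16, -3), (18, -21)) = 38.4708
d((-16, -3), (-1, -7)) = 15.5242
d((-12, -5), (4, -19)) = 21.2603
d((-12, -5), (18, -21)) = 34.0
d((-12, -5), (-1, -7)) = 11.1803
d((4, -19), (18, -21)) = 14.1421
d((4, -19), (-1, -7)) = 13.0
d((18, -21), (-1, -7)) = 23.6008

Closest pair: (16, -23) and (18, -21) with distance 2.8284

The closest pair is (16, -23) and (18, -21) with Euclidean distance 2.8284. For 9 points, brute-force pairwise comparison is shown above. For large n, the divide-and-conquer algorithm (sort by x, recurse on halves, check the dividing strip) achieves O(n log n).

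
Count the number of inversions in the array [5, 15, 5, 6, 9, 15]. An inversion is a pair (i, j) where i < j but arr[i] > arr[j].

Finding inversions in [5, 15, 5, 6, 9, 15]:

(1, 2): arr[1]=15 > arr[2]=5
(1, 3): arr[1]=15 > arr[3]=6
(1, 4): arr[1]=15 > arr[4]=9

Total inversions: 3

The array has 3 inversion(s): (1,2), (1,3), (1,4). Each pair (i,j) satisfies i < j and arr[i] > arr[j].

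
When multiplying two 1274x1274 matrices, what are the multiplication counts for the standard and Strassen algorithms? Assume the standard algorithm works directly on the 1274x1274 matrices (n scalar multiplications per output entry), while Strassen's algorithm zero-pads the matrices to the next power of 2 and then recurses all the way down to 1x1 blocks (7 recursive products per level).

Matrix multiplication for 1274x1274 matrices:

Strassen's algorithm requires power-of-2 dimensions. Pad 1274x1274 to 2048x2048 (next power of 2).

Standard algorithm: 1274^3 = 2067798824 multiplications
Strassen's algorithm: 7^(log2(2048)) = 7^11 = 1977326743 multiplications
Savings: 2067798824 - 1977326743 = 90472081 multiplications

Standard: 2067798824 multiplications (1274^3). Strassen: 1977326743 multiplications (7^11, after padding to 2048x2048). Strassen reduces 8 recursive multiplications to 7 at each level.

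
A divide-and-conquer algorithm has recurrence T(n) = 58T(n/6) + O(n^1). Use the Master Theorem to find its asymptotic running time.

Master Theorem for T(n) = 58T(n/6) + O(n^1):

a = 58, b = 6, c = 1
log_b(a) = log_6(58) = 2.2662

Case 1: c = 1 < log_6(58) = 2.2662
T(n) = O(n^(log_6 58))

For T(n) = 58T(n/6) + O(n^1): log_6(58) = 2.2662. This is Case 1 of the Master Theorem (c < log_b(a), work dominated by leaves), giving O(n^(log_6 58)).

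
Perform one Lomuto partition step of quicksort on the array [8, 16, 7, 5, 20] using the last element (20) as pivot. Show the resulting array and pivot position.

Lomuto partition with pivot = 20:

Initial array: [8, 16, 7, 5, 20]

arr[0]=8 <= 20: swap with position 0, array becomes [8, 16, 7, 5, 20]
arr[1]=16 <= 20: swap with position 1, array becomes [8, 16, 7, 5, 20]
arr[2]=7 <= 20: swap with position 2, array becomes [8, 16, 7, 5, 20]
arr[3]=5 <= 20: swap with position 3, array becomes [8, 16, 7, 5, 20]

Place pivot at position 4: [8, 16, 7, 5, 20]
Pivot position: 4

After partitioning with pivot 20, the array becomes [8, 16, 7, 5, 20]. The pivot is placed at index 4. All elements to the left of the pivot are <= 20, and all elements to the right are > 20.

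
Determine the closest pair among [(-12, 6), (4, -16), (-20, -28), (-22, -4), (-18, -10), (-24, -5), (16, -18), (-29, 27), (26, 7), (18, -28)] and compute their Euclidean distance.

Computing all pairwise distances among 10 points:

d((-12, 6), (4, -16)) = 27.2029
d((-12, 6), (-20, -28)) = 34.9285
d((-12, 6), (-22, -4)) = 14.1421
d((-12, 6), (-18, -10)) = 17.088
d((-12, 6), (-24, -5)) = 16.2788
d((-12, 6), (16, -18)) = 36.8782
d((-12, 6), (-29, 27)) = 27.0185
d((-12, 6), (26, 7)) = 38.0132
d((-12, 6), (18, -28)) = 45.3431
d((4, -16), (-20, -28)) = 26.8328
d((4, -16), (-22, -4)) = 28.6356
d((4, -16), (-18, -10)) = 22.8035
d((4, -16), (-24, -5)) = 30.0832
d((4, -16), (16, -18)) = 12.1655
d((4, -16), (-29, 27)) = 54.2033
d((4, -16), (26, 7)) = 31.8277
d((4, -16), (18, -28)) = 18.4391
d((-20, -28), (-22, -4)) = 24.0832
d((-20, -28), (-18, -10)) = 18.1108
d((-20, -28), (-24, -5)) = 23.3452
d((-20, -28), (16, -18)) = 37.3631
d((-20, -28), (-29, 27)) = 55.7315
d((-20, -28), (26, 7)) = 57.8014
d((-20, -28), (18, -28)) = 38.0
d((-22, -4), (-18, -10)) = 7.2111
d((-22, -4), (-24, -5)) = 2.2361 <-- minimum
d((-22, -4), (16, -18)) = 40.4969
d((-22, -4), (-29, 27)) = 31.7805
d((-22, -4), (26, 7)) = 49.2443
d((-22, -4), (18, -28)) = 46.6476
d((-18, -10), (-24, -5)) = 7.8102
d((-18, -10), (16, -18)) = 34.9285
d((-18, -10), (-29, 27)) = 38.6005
d((-18, -10), (26, 7)) = 47.1699
d((-18, -10), (18, -28)) = 40.2492
d((-24, -5), (16, -18)) = 42.0595
d((-24, -5), (-29, 27)) = 32.3883
d((-24, -5), (26, 7)) = 51.4198
d((-24, -5), (18, -28)) = 47.8853
d((16, -18), (-29, 27)) = 63.6396
d((16, -18), (26, 7)) = 26.9258
d((16, -18), (18, -28)) = 10.198
d((-29, 27), (26, 7)) = 58.5235
d((-29, 27), (18, -28)) = 72.3464
d((26, 7), (18, -28)) = 35.9026

Closest pair: (-22, -4) and (-24, -5) with distance 2.2361

The closest pair is (-22, -4) and (-24, -5) with Euclidean distance 2.2361. For 10 points, brute-force pairwise comparison is shown above. For large n, the divide-and-conquer algorithm (sort by x, recurse on halves, check the dividing strip) achieves O(n log n).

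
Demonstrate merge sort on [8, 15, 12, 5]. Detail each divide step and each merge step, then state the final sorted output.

Merge sort trace:

Split: [8, 15, 12, 5] -> [8, 15] and [12, 5]
  Split: [8, 15] -> [8] and [15]
  Merge: [8] + [15] -> [8, 15]
  Split: [12, 5] -> [12] and [5]
  Merge: [12] + [5] -> [5, 12]
Merge: [8, 15] + [5, 12] -> [5, 8, 12, 15]

Final sorted array: [5, 8, 12, 15]

The merge sort proceeds by recursively splitting the array and merging sorted halves.
After all merges, the sorted array is [5, 8, 12, 15].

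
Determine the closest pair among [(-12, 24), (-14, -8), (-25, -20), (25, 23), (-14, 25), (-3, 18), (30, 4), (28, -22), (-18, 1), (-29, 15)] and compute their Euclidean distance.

Computing all pairwise distances among 10 points:

d((-12, 24), (-14, -8)) = 32.0624
d((-12, 24), (-25, -20)) = 45.8803
d((-12, 24), (25, 23)) = 37.0135
d((-12, 24), (-14, 25)) = 2.2361 <-- minimum
d((-12, 24), (-3, 18)) = 10.8167
d((-12, 24), (30, 4)) = 46.5188
d((-12, 24), (28, -22)) = 60.959
d((-12, 24), (-18, 1)) = 23.7697
d((-12, 24), (-29, 15)) = 19.2354
d((-14, -8), (-25, -20)) = 16.2788
d((-14, -8), (25, 23)) = 49.8197
d((-14, -8), (-14, 25)) = 33.0
d((-14, -8), (-3, 18)) = 28.2312
d((-14, -8), (30, 4)) = 45.607
d((-14, -8), (28, -22)) = 44.2719
d((-14, -8), (-18, 1)) = 9.8489
d((-14, -8), (-29, 15)) = 27.4591
d((-25, -20), (25, 23)) = 65.9469
d((-25, -20), (-14, 25)) = 46.3249
d((-25, -20), (-3, 18)) = 43.909
d((-25, -20), (30, 4)) = 60.0083
d((-25, -20), (28, -22)) = 53.0377
d((-25, -20), (-18, 1)) = 22.1359
d((-25, -20), (-29, 15)) = 35.2278
d((25, 23), (-14, 25)) = 39.0512
d((25, 23), (-3, 18)) = 28.4429
d((25, 23), (30, 4)) = 19.6469
d((25, 23), (28, -22)) = 45.0999
d((25, 23), (-18, 1)) = 48.3011
d((25, 23), (-29, 15)) = 54.5894
d((-14, 25), (-3, 18)) = 13.0384
d((-14, 25), (30, 4)) = 48.7545
d((-14, 25), (28, -22)) = 63.0317
d((-14, 25), (-18, 1)) = 24.3311
d((-14, 25), (-29, 15)) = 18.0278
d((-3, 18), (30, 4)) = 35.8469
d((-3, 18), (28, -22)) = 50.6063
d((-3, 18), (-18, 1)) = 22.6716
d((-3, 18), (-29, 15)) = 26.1725
d((30, 4), (28, -22)) = 26.0768
d((30, 4), (-18, 1)) = 48.0937
d((30, 4), (-29, 15)) = 60.0167
d((28, -22), (-18, 1)) = 51.4296
d((28, -22), (-29, 15)) = 67.9559
d((-18, 1), (-29, 15)) = 17.8045

Closest pair: (-12, 24) and (-14, 25) with distance 2.2361

The closest pair is (-12, 24) and (-14, 25) with Euclidean distance 2.2361. For 10 points, brute-force pairwise comparison is shown above. For large n, the divide-and-conquer algorithm (sort by x, recurse on halves, check the dividing strip) achieves O(n log n).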